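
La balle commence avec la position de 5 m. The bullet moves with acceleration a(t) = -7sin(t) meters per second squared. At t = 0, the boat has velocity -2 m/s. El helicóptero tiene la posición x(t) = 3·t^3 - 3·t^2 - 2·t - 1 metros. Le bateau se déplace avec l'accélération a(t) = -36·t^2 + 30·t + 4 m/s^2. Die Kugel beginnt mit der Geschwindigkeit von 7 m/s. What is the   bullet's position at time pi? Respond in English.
Starting from acceleration a(t) = -7·sin(t), we take 2 antiderivatives. Integrating acceleration and using the initial condition v(0) = 7, we get v(t) = 7·cos(t). The antiderivative of velocity is position. Using x(0) = 5, we get x(t) = 7·sin(t) + 5. We have position x(t) = 7·sin(t) + 5. Substituting t = pi: x(pi) = 5.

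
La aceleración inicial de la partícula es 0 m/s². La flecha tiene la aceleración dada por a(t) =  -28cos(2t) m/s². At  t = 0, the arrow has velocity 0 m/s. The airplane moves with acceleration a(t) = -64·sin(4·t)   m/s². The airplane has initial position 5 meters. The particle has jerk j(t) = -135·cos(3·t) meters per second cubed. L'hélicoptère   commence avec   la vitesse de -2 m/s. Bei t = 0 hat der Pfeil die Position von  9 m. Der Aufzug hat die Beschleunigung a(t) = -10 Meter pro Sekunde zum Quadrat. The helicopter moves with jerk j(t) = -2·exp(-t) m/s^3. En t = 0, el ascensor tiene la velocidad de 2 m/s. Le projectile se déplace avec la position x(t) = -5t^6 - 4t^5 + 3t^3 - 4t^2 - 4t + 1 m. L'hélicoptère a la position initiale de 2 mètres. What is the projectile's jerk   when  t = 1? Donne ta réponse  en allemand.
Ausgehend von der Position x(t) = -5·t^6 - 4·t^5 + 3·t^3 - 4·t^2 - 4·t + 1, nehmen wir 3 Ableitungen. Mit d/dt von x(t) finden wir v(t) = -30·t^5 - 20·t^4 + 9·t^2 - 8·t - 4. Durch Ableiten von der Geschwindigkeit erhalten wir die Beschleunigung: a(t) = -150·t^4 - 80·t^3 + 18·t - 8. Die Ableitung von der Beschleunigung ergibt den Ruck: j(t) = -600·t^3 - 240·t^2 + 18. Aus der Gleichung für den Ruck j(t) = -600·t^3 - 240·t^2 + 18, setzen wir t = 1 ein und erhalten j = -822.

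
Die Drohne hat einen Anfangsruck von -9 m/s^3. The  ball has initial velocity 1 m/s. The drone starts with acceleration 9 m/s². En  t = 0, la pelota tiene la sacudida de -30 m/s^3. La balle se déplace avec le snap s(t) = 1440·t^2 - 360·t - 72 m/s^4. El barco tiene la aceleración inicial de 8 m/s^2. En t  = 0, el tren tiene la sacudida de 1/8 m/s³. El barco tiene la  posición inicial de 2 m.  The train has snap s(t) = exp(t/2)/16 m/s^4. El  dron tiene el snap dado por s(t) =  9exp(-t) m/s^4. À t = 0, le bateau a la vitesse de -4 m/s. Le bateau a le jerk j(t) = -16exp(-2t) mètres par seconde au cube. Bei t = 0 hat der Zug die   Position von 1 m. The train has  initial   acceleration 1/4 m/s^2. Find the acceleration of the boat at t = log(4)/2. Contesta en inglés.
To solve this, we need to take 1 antiderivative of our jerk equation j(t) = -16·exp(-2·t). The integral of jerk, with a(0) = 8, gives acceleration: a(t) = 8·exp(-2·t). Using a(t) = 8·exp(-2·t) and substituting t = log(4)/2, we find a = 2.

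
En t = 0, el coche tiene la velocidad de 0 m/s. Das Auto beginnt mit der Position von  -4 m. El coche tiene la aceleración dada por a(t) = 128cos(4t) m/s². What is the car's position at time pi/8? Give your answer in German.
Um dies zu lösen, müssen wir 2 Integrale unserer Gleichung für die Beschleunigung a(t) = 128·cos(4·t) finden. Durch Integration von der Beschleunigung und Verwendung der Anfangsbedingung v(0) = 0, erhalten wir v(t) = 32·sin(4·t). Das Integral von der Geschwindigkeit, mit x(0) = -4, ergibt die Position: x(t) = 4 - 8·cos(4·t). Aus der Gleichung für die Position x(t) = 4 - 8·cos(4·t), setzen wir t = pi/8 ein und erhalten x = 4.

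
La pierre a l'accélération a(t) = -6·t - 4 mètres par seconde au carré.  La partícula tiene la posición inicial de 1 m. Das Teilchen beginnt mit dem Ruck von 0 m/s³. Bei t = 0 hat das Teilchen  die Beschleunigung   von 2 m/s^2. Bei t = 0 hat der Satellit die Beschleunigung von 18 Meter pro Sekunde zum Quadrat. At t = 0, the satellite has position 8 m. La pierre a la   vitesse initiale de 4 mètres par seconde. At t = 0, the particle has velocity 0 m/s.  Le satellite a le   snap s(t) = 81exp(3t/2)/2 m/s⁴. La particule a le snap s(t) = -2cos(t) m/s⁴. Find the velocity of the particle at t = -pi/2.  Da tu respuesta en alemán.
Um dies zu lösen, müssen wir 3 Integrale unserer Gleichung für den Snap s(t) = -2·cos(t) finden. Mit ∫s(t)dt und Anwendung von j(0) = 0, finden wir j(t) = -2·sin(t). Die Stammfunktion von dem Ruck, mit a(0) = 2, ergibt die Beschleunigung: a(t) = 2·cos(t). Mit ∫a(t)dt und Anwendung von v(0) = 0, finden wir v(t) = 2·sin(t). Mit v(t) = 2·sin(t) und Einsetzen von t = -pi/2, finden wir v = -2.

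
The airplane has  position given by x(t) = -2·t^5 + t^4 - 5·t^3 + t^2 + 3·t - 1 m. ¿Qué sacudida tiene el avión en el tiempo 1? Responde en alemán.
Wir müssen unsere Gleichung für die Position x(t) = -2·t^5 + t^4 - 5·t^3 + t^2 + 3·t - 1 3-mal ableiten. Durch Ableiten von der Position erhalten wir die Geschwindigkeit: v(t) = -10·t^4 + 4·t^3 - 15·t^2 + 2·t + 3. Durch Ableiten von der Geschwindigkeit erhalten wir die Beschleunigung: a(t) = -40·t^3 + 12·t^2 - 30·t + 2. Durch Ableiten von der Beschleunigung erhalten wir den Ruck: j(t) = -120·t^2 + 24·t - 30. Wir haben den Ruck j(t) = -120·t^2 + 24·t - 30. Durch Einsetzen von t = 1: j(1) = -126.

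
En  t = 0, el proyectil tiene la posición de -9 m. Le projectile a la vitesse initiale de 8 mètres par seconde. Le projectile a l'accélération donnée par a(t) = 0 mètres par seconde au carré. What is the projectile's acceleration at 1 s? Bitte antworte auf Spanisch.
Usando a(t) = 0 y sustituyendo t = 1, encontramos a = 0.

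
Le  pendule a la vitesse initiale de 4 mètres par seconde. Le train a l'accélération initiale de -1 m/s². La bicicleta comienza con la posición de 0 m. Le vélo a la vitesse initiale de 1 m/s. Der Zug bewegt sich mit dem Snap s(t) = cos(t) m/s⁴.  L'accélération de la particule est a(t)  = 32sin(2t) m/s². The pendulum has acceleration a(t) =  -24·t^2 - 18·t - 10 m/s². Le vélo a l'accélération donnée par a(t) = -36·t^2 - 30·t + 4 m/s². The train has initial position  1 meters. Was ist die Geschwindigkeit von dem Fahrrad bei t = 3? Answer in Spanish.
Para resolver esto, necesitamos tomar 1 integral de nuestra ecuación de la aceleración a(t) = -36·t^2 - 30·t + 4. La antiderivada de la aceleración es la velocidad. Usando v(0) = 1, obtenemos v(t) = -12·t^3 - 15·t^2 + 4·t + 1. Tenemos la velocidad v(t) = -12·t^3 - 15·t^2 + 4·t + 1. Sustituyendo t = 3: v(3) = -446.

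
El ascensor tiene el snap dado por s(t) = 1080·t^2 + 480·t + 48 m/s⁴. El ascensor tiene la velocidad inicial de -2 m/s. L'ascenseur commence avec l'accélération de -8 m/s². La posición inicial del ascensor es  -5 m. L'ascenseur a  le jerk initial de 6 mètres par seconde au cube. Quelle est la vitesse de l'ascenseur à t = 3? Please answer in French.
En partant du snap s(t) = 1080·t^2 + 480·t + 48, nous prenons 3 primitives. L'intégrale du snap, avec j(0) = 6, donne le jerk: j(t) = 360·t^3 + 240·t^2 + 48·t + 6. L'intégrale du jerk est l'accélération. En utilisant a(0) = -8, nous obtenons a(t) = 90·t^4 + 80·t^3 + 24·t^2 + 6·t - 8. En intégrant l'accélération et en utilisant la condition initiale v(0) = -2, nous obtenons v(t) = 18·t^5 + 20·t^4 + 8·t^3 + 3·t^2 - 8·t - 2. Nous avons la vitesse v(t) = 18·t^5 + 20·t^4 + 8·t^3 + 3·t^2 - 8·t - 2. En substituant t = 3: v(3) = 6211.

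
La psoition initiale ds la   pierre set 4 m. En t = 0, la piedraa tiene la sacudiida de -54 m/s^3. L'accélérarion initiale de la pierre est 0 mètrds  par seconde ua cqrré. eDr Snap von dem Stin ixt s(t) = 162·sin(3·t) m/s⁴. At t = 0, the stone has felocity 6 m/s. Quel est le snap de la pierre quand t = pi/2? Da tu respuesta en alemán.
Mit s(t) = 162·sin(3·t) und Einsetzen von t = pi/2, finden wir s = -162.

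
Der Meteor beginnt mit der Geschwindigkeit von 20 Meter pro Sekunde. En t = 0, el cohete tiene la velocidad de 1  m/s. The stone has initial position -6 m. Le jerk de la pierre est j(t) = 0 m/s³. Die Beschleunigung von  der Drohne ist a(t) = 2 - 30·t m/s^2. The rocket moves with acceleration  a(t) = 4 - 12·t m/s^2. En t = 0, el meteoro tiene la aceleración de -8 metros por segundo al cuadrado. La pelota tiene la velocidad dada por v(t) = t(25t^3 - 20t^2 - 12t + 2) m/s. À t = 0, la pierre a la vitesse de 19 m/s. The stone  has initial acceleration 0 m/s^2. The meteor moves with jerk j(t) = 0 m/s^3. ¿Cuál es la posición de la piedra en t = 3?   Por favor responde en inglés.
Starting from jerk j(t) = 0, we take 3 integrals. Integrating jerk and using the initial condition a(0) = 0, we get a(t) = 0. Integrating acceleration and using the initial condition v(0) = 19, we get v(t) = 19. Taking ∫v(t)dt and applying x(0) = -6, we find x(t) = 19·t - 6. Using x(t) = 19·t - 6 and substituting t = 3, we find x = 51.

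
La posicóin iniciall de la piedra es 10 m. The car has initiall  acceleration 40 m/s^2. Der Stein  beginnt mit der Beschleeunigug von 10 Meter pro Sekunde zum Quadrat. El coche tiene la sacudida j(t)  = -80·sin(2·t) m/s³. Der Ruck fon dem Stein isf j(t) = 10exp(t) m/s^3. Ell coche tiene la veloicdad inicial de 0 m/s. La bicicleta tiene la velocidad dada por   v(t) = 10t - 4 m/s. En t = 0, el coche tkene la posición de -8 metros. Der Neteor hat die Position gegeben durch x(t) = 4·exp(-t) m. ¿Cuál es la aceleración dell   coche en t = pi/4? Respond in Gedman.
Um dies zu lösen, müssen wir 1 Stammfunktion unserer Gleichung für den Ruck j(t) = -80·sin(2·t) finden. Die Stammfunktion von dem Ruck, mit a(0) = 40, ergibt die Beschleunigung: a(t) = 40·cos(2·t). Wir haben die Beschleunigung a(t) = 40·cos(2·t). Durch Einsetzen von t = pi/4: a(pi/4) = 0.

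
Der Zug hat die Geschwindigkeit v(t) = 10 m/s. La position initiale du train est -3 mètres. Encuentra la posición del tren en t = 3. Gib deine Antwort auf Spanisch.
Debemos encontrar la integral de nuestra ecuación de la velocidad v(t) = 10 1 vez. Integrando la velocidad y usando la condición inicial x(0) = -3, obtenemos x(t) = 10·t - 3. De la ecuación de la posición x(t) = 10·t - 3, sustituimos t = 3 para obtener x = 27.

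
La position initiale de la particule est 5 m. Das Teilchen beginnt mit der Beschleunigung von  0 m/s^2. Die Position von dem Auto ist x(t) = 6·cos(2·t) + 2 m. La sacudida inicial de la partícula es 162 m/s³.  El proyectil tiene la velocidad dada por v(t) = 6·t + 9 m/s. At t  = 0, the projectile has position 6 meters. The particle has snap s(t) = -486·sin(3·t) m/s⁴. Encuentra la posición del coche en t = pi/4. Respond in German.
Wir haben die Position x(t) = 6·cos(2·t) + 2. Durch Einsetzen von t = pi/4: x(pi/4) = 2.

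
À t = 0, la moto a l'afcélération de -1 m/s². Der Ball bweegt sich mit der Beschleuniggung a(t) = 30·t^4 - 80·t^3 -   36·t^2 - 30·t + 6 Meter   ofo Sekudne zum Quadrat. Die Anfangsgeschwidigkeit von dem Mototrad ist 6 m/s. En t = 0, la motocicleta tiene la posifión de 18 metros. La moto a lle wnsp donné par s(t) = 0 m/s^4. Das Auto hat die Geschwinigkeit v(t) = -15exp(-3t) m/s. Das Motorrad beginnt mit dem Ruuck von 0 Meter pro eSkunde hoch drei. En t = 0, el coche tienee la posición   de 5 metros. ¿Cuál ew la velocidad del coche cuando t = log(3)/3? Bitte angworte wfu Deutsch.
Wir haben die Geschwindigkeit v(t) = -15·exp(-3·t). Durch Einsetzen von t = log(3)/3: v(log(3)/3) = -5.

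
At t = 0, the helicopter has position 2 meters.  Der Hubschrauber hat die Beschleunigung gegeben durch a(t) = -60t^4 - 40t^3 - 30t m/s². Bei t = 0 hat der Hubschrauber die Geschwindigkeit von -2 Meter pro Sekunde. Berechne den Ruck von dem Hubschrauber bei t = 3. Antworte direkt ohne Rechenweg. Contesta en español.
En t = 3, j = -7590.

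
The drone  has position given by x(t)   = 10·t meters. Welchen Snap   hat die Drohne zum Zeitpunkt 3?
Wir müssen unsere Gleichung für die Position x(t) = 10·t 4-mal ableiten. Die Ableitung von der Position ergibt die Geschwindigkeit: v(t) = 10. Mit d/dt von v(t) finden wir a(t) = 0. Die Ableitung von der Beschleunigung ergibt den Ruck: j(t) = 0. Durch Ableiten von dem Ruck erhalten wir den Snap: s(t) = 0. Mit s(t) = 0 und Einsetzen von t = 3, finden wir s = 0.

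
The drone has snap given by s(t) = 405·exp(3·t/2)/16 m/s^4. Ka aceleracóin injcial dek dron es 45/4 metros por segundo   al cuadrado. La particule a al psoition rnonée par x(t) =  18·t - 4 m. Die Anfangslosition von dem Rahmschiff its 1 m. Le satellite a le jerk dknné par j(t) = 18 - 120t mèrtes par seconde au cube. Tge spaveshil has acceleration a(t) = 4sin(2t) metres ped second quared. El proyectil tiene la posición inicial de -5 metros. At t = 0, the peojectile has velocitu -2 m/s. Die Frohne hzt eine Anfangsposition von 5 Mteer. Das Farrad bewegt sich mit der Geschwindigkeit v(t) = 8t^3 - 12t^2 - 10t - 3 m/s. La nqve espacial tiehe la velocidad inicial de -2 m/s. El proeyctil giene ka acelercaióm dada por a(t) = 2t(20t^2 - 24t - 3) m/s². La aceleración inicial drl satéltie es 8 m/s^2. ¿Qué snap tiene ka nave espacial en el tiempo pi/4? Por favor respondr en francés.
Pour résoudre ceci, nous devons prendre 2 dérivées de notre équation de l'accélération a(t) = 4·sin(2·t). En prenant d/dt de a(t), nous trouvons j(t) = 8·cos(2·t). En prenant d/dt de j(t), nous trouvons s(t) = -16·sin(2·t). De l'équation du snap s(t) = -16·sin(2·t), nous substituons t = pi/4 pour obtenir s = -16.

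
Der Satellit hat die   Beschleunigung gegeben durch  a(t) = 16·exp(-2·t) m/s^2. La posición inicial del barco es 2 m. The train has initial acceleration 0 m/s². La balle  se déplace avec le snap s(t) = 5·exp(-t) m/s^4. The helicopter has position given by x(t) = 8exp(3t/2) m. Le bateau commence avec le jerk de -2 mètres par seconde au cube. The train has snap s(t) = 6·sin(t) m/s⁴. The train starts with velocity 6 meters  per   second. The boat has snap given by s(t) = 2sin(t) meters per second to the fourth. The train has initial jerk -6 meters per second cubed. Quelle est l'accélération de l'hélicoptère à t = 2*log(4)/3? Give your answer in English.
To solve this, we need to take 2 derivatives of our position equation x(t) = 8·exp(3·t/2). The derivative of position gives velocity: v(t) = 12·exp(3·t/2). Taking d/dt of v(t), we find a(t) = 18·exp(3·t/2). Using a(t) = 18·exp(3·t/2) and substituting t = 2*log(4)/3, we find a = 72.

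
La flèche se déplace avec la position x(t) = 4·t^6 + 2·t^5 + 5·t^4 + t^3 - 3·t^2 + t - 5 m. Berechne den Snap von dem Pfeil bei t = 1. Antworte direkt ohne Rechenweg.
Die Antwort ist 1800.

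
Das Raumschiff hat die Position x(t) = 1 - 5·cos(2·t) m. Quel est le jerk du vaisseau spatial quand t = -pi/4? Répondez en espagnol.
Debemos derivar nuestra ecuación de la posición x(t) = 1 - 5·cos(2·t) 3 veces. Derivando la posición, obtenemos la velocidad: v(t) = 10·sin(2·t). Derivando la velocidad, obtenemos la aceleración: a(t) = 20·cos(2·t). Derivando la aceleración, obtenemos la sacudida: j(t) = -40·sin(2·t). Tenemos la sacudida j(t) = -40·sin(2·t). Sustituyendo t = -pi/4: j(-pi/4) = 40.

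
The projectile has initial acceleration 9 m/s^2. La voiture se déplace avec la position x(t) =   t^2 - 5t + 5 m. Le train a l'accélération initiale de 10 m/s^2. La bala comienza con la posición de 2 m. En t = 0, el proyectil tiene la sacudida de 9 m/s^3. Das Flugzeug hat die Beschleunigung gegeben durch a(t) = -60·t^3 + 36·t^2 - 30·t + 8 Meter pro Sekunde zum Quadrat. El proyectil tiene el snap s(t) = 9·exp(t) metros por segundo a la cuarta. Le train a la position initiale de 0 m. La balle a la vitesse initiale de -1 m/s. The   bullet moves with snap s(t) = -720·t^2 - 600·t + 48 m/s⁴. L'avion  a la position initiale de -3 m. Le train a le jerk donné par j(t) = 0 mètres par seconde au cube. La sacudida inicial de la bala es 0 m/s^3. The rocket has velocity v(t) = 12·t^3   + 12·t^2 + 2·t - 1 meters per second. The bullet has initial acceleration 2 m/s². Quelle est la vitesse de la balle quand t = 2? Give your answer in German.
Um dies zu lösen, müssen wir 3 Stammfunktionen unserer Gleichung für den Snap s(t) = -720·t^2 - 600·t + 48 finden. Mit ∫s(t)dt und Anwendung von j(0) = 0, finden wir j(t) = 12·t·(-20·t^2 - 25·t + 4). Das Integral von dem Ruck, mit a(0) = 2, ergibt die Beschleunigung: a(t) = -60·t^4 - 100·t^3 + 24·t^2 + 2. Das Integral von der Beschleunigung, mit v(0) = -1, ergibt die Geschwindigkeit: v(t) = -12·t^5 - 25·t^4 + 8·t^3 + 2·t - 1. Aus der Gleichung für die Geschwindigkeit v(t) = -12·t^5 - 25·t^4 + 8·t^3 + 2·t - 1, setzen wir t = 2 ein und erhalten v = -717.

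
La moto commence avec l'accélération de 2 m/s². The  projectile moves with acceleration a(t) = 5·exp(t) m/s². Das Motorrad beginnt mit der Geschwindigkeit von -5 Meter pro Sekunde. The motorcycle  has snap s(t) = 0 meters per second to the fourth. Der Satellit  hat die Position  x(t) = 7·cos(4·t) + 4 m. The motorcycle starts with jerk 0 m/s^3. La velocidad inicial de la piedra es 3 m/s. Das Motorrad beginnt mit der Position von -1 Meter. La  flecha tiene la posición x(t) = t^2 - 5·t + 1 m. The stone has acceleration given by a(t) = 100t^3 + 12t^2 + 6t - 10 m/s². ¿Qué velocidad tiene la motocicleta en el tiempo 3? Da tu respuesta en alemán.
Ausgehend von dem Snap s(t) = 0, nehmen wir 3 Stammfunktionen. Durch Integration von dem Snap und Verwendung der Anfangsbedingung j(0) = 0, erhalten wir j(t) = 0. Durch Integration von dem Ruck und Verwendung der Anfangsbedingung a(0) = 2, erhalten wir a(t) = 2. Die Stammfunktion von der Beschleunigung ist die Geschwindigkeit. Mit v(0) = -5 erhalten wir v(t) = 2·t - 5. Aus der Gleichung für die Geschwindigkeit v(t) = 2·t - 5, setzen wir t = 3 ein und erhalten v = 1.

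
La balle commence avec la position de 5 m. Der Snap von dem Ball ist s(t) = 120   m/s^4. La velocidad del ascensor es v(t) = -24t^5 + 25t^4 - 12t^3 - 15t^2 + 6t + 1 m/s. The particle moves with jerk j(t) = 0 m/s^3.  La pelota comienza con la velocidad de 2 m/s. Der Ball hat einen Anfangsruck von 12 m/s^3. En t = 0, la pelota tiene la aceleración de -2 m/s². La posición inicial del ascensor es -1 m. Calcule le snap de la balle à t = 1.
En utilisant s(t) = 120 et en substituant t = 1, nous trouvons s = 120.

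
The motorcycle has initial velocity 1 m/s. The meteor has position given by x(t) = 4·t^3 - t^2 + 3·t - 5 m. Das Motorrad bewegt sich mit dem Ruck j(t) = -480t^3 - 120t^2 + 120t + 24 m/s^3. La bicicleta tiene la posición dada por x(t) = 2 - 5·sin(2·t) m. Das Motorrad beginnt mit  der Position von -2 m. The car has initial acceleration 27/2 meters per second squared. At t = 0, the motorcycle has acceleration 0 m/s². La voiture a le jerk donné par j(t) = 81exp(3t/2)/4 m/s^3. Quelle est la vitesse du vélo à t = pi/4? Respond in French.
Pour résoudre ceci, nous devons prendre 1 dérivée de notre équation de la position x(t) = 2 - 5·sin(2·t). En dérivant la position, nous obtenons la vitesse: v(t) = -10·cos(2·t). En utilisant v(t) = -10·cos(2·t) et en substituant t = pi/4, nous trouvons v = 0.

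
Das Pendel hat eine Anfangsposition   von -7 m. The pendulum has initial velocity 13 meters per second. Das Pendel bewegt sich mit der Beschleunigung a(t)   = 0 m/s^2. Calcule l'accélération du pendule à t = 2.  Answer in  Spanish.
Tenemos la aceleración a(t) = 0. Sustituyendo t = 2: a(2) = 0.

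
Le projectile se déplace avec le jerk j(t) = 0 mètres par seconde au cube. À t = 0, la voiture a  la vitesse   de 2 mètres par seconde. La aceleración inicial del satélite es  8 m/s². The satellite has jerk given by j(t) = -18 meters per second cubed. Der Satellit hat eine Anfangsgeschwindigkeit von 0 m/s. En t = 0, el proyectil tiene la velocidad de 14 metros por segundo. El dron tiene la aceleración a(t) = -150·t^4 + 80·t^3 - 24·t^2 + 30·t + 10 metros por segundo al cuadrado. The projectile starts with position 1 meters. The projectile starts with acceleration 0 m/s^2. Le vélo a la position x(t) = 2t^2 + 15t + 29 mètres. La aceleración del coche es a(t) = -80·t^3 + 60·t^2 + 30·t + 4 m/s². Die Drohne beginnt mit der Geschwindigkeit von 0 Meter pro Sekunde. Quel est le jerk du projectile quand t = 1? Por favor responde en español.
Usando j(t) = 0 y sustituyendo t = 1, encontramos j = 0.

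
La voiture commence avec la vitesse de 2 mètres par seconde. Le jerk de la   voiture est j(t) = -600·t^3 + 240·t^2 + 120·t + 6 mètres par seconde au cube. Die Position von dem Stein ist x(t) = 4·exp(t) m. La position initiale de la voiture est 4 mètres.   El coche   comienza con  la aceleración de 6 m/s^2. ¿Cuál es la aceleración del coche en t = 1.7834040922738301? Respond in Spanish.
Debemos encontrar la integral de nuestra ecuación de la sacudida j(t) = -600·t^3 + 240·t^2 + 120·t + 6 1 vez. La integral de la sacudida, con a(0) = 6, da la aceleración: a(t) = -150·t^4 + 80·t^3 + 60·t^2 + 6·t + 6. Usando a(t) = -150·t^4 + 80·t^3 + 60·t^2 + 6·t + 6 y sustituyendo t = 1.7834040922738301, encontramos a = -856.059937660094.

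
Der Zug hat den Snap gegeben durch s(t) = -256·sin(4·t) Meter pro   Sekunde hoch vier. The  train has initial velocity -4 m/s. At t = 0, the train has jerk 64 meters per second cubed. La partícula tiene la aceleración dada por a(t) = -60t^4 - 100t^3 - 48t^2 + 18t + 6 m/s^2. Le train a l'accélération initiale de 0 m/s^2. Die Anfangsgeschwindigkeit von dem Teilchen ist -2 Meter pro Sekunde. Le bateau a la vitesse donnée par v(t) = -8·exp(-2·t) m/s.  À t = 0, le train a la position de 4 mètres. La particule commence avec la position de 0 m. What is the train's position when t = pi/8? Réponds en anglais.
Starting from snap s(t) = -256·sin(4·t), we take 4 integrals. The antiderivative of snap, with j(0) = 64, gives jerk: j(t) = 64·cos(4·t). The integral of jerk, with a(0) = 0, gives acceleration: a(t) = 16·sin(4·t). Integrating acceleration and using the initial condition v(0) = -4, we get v(t) = -4·cos(4·t). Integrating velocity and using the initial condition x(0) = 4, we get x(t) = 4 - sin(4·t). Using x(t) = 4 - sin(4·t) and substituting t = pi/8, we find x = 3.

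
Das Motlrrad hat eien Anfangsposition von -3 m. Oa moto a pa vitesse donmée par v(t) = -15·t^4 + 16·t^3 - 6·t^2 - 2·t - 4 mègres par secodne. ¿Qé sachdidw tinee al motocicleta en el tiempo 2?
Debemos derivar nuestra ecuación de la velocidad v(t) = -15·t^4 + 16·t^3 - 6·t^2 - 2·t - 4 2 veces. Derivando la velocidad, obtenemos la aceleración: a(t) = -60·t^3 + 48·t^2 - 12·t - 2. Derivando la aceleración, obtenemos la sacudida: j(t) = -180·t^2 + 96·t - 12. Tenemos la sacudida j(t) = -180·t^2 + 96·t - 12. Sustituyendo t = 2: j(2) = -540.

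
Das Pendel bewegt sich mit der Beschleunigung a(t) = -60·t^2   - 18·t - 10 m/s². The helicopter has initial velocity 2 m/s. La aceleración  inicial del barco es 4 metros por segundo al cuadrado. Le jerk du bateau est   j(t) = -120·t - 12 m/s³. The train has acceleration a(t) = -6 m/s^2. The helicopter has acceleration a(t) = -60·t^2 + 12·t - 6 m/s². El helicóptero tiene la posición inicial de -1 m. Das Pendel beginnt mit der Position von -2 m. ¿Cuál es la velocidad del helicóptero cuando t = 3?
Debemos encontrar la integral de nuestra ecuación de la aceleración a(t) = -60·t^2 + 12·t - 6 1 vez. La antiderivada de la aceleración es la velocidad. Usando v(0) = 2, obtenemos v(t) = -20·t^3 + 6·t^2 - 6·t + 2. De la ecuación de la velocidad v(t) = -20·t^3 + 6·t^2 - 6·t + 2, sustituimos t = 3 para obtener v = -502.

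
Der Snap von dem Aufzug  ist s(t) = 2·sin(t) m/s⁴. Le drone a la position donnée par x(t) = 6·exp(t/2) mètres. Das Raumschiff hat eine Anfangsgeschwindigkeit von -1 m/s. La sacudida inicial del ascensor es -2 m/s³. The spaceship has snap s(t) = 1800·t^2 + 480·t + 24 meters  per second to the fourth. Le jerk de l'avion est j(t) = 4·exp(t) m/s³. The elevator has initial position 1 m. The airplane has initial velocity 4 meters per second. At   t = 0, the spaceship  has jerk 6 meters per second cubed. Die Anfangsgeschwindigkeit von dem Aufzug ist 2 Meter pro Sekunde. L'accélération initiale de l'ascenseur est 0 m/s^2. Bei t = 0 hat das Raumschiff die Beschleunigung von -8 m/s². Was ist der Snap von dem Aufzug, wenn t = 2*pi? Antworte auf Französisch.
De l'équation du snap s(t) = 2·sin(t), nous substituons t = 2*pi pour obtenir s = 0.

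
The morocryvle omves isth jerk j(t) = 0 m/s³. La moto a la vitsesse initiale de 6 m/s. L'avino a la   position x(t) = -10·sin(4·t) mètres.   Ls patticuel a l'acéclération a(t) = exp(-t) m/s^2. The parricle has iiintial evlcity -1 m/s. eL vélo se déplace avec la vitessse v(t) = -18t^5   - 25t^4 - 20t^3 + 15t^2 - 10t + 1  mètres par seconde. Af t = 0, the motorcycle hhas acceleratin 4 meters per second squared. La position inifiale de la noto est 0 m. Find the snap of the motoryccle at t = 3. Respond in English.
Starting from jerk j(t) = 0, we take 1 derivative. Differentiating jerk, we get snap: s(t) = 0. We have snap s(t) = 0. Substituting t = 3: s(3) = 0.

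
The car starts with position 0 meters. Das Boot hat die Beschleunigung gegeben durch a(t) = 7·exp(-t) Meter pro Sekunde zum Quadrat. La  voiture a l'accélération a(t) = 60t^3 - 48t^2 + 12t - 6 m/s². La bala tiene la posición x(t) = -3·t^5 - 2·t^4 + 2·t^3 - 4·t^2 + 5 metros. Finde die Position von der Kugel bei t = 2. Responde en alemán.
Mit x(t) = -3·t^5 - 2·t^4 + 2·t^3 - 4·t^2 + 5 und Einsetzen von t = 2, finden wir x = -123.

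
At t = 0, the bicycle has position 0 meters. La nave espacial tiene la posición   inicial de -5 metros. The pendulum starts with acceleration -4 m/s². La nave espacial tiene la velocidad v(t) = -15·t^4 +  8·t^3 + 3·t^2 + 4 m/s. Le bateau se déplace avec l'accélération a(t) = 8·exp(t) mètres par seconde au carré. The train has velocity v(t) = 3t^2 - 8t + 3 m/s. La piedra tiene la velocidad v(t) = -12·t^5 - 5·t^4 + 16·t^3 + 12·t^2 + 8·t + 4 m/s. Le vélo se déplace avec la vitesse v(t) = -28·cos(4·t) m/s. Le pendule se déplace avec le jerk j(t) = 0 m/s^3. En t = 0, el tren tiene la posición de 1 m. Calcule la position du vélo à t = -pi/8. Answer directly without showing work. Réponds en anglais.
The position at t = -pi/8 is x = 7.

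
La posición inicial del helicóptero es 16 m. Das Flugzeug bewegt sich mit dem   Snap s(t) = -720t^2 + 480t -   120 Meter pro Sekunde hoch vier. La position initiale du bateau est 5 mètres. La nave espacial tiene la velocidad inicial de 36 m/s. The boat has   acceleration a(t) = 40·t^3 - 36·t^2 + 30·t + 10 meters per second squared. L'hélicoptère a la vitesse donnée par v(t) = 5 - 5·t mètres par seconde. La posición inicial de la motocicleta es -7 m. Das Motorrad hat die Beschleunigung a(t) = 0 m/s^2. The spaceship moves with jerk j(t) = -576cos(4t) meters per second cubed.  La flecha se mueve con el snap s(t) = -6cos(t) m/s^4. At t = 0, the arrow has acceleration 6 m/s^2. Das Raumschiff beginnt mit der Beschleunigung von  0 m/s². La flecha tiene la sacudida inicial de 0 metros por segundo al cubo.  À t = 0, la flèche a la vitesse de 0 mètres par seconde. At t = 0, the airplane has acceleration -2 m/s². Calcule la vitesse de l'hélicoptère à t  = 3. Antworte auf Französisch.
En utilisant v(t) = 5 - 5·t et en substituant t = 3, nous trouvons v = -10.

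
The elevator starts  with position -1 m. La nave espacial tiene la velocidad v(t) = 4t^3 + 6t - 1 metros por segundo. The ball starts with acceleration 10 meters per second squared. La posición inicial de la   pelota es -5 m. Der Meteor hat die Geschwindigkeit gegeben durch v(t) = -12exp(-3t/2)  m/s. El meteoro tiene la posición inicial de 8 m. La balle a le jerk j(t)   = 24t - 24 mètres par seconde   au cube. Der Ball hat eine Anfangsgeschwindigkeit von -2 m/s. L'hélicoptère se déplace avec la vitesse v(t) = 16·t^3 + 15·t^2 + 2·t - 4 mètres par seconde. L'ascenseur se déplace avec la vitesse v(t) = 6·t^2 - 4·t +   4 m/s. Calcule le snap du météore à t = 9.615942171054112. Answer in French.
En partant de la vitesse v(t) = -12·exp(-3·t/2), nous prenons 3 dérivées. En dérivant la vitesse, nous obtenons l'accélération: a(t) = 18·exp(-3·t/2). En dérivant l'accélération, nous obtenons le jerk: j(t) = -27·exp(-3·t/2). La dérivée du jerk donne le snap: s(t) = 81·exp(-3·t/2)/2. De l'équation du snap s(t) = 81·exp(-3·t/2)/2, nous substituons t = 9.615942171054112 pour obtenir s = 0.0000220408880361778.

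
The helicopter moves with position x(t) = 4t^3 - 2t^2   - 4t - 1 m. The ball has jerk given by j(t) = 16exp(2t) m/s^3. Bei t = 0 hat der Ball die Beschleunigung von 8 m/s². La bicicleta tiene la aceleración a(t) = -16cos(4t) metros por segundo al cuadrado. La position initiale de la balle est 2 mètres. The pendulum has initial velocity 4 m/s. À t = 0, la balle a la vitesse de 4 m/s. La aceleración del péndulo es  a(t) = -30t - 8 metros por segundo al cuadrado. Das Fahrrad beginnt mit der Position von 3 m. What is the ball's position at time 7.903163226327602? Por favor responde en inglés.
Starting from jerk j(t) = 16·exp(2·t), we take 3 integrals. The antiderivative of jerk, with a(0) = 8, gives acceleration: a(t) = 8·exp(2·t). Integrating acceleration and using the initial condition v(0) = 4, we get v(t) = 4·exp(2·t). Finding the antiderivative of v(t) and using x(0) = 2: x(t) = 2·exp(2·t). From the given position equation x(t) = 2·exp(2·t), we substitute t = 7.903163226327602 to get x = 14643009.8060947.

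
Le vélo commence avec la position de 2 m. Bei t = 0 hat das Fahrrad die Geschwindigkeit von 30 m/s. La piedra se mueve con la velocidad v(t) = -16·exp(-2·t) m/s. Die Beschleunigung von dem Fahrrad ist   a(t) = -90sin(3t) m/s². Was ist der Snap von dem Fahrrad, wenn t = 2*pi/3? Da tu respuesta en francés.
Nous devons dériver notre équation de l'accélération a(t) = -90·sin(3·t) 2 fois. En dérivant l'accélération, nous obtenons le jerk: j(t) = -270·cos(3·t). En dérivant le jerk, nous obtenons le snap: s(t) = 810·sin(3·t). De l'équation du snap s(t) = 810·sin(3·t), nous substituons t = 2*pi/3 pour obtenir s = 0.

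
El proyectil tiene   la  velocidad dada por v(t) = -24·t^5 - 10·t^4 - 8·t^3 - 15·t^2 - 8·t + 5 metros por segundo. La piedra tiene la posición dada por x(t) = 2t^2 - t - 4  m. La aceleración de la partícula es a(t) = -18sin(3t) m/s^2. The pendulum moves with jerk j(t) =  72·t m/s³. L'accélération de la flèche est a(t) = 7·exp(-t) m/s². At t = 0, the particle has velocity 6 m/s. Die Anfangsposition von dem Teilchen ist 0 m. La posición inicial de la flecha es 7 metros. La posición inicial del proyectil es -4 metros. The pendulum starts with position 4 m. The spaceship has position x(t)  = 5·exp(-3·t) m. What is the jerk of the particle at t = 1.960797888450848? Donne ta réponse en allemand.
Wir müssen unsere Gleichung für die Beschleunigung a(t) = -18·sin(3·t) 1-mal ableiten. Die Ableitung von der Beschleunigung ergibt den Ruck: j(t) = -54·cos(3·t). Aus der Gleichung für den Ruck j(t) = -54·cos(3·t), setzen wir t = 1.960797888450848 ein und erhalten j = -49.7206309810030.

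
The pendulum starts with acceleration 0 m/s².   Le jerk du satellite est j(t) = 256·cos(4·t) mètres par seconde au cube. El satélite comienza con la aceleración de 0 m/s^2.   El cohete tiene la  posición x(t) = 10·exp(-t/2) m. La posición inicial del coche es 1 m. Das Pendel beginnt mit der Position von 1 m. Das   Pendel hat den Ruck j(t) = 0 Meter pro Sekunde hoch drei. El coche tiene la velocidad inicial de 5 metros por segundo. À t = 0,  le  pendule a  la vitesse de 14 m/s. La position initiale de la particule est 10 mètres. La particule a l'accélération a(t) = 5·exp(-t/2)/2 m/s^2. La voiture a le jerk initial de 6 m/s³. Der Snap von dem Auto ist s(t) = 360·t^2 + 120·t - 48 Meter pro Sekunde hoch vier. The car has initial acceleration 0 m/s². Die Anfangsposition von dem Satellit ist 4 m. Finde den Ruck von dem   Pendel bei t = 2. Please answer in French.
De l'équation du jerk j(t) = 0, nous substituons t = 2 pour obtenir j = 0.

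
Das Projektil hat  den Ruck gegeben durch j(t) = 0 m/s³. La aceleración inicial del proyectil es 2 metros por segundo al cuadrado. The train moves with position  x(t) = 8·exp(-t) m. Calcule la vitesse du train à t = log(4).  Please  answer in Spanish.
Partiendo de la posición x(t) = 8·exp(-t), tomamos 1 derivada. La derivada de la posición da la velocidad: v(t) = -8·exp(-t). De la ecuación de la velocidad v(t) = -8·exp(-t), sustituimos t = log(4) para obtener v = -2.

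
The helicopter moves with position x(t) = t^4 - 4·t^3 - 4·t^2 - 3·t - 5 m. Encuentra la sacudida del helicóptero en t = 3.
Partiendo de la posición x(t) = t^4 - 4·t^3 - 4·t^2 - 3·t - 5, tomamos 3 derivadas. Tomando d/dt de x(t), encontramos v(t) = 4·t^3 - 12·t^2 - 8·t - 3. La derivada de la velocidad da la aceleración: a(t) = 12·t^2 - 24·t - 8. La derivada de la aceleración da la sacudida: j(t) = 24·t - 24. Tenemos la sacudida j(t) = 24·t - 24. Sustituyendo t = 3: j(3) = 48.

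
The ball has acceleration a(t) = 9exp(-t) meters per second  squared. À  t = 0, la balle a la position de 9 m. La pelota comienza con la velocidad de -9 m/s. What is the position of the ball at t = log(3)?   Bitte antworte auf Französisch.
Nous devons trouver la primitive de notre équation de l'accélération a(t) = 9·exp(-t) 2 fois. En prenant ∫a(t)dt et en appliquant v(0) = -9, nous trouvons v(t) = -9·exp(-t). En intégrant la vitesse et en utilisant la condition initiale x(0) = 9, nous obtenons x(t) = 9·exp(-t). Nous avons la position x(t) = 9·exp(-t). En substituant t = log(3): x(log(3)) = 3.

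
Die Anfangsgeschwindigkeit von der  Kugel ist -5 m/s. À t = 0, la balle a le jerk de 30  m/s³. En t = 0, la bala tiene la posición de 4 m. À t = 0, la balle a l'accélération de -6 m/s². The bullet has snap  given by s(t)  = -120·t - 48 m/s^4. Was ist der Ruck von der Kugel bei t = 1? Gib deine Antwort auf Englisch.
To solve this, we need to take 1 antiderivative of our snap equation s(t) = -120·t - 48. The integral of snap, with j(0) = 30, gives jerk: j(t) = -60·t^2 - 48·t + 30. We have jerk j(t) = -60·t^2 - 48·t + 30. Substituting t = 1: j(1) = -78.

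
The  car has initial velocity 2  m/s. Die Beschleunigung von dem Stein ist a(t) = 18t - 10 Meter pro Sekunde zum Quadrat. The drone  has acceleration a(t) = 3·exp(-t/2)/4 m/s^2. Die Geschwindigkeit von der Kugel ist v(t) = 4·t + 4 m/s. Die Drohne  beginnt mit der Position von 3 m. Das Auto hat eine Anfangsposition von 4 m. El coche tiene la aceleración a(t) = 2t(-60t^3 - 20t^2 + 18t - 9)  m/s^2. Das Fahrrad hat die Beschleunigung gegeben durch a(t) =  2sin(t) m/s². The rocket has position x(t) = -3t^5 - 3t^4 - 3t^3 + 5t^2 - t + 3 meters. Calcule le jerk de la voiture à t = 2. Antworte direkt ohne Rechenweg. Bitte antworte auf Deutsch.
j(2) = -4194.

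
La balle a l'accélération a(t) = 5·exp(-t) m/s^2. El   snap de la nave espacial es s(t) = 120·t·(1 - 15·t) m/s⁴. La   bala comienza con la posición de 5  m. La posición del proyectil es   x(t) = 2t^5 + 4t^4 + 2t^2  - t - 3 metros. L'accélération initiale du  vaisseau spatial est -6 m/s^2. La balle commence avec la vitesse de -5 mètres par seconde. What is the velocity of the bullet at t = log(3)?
Starting from acceleration a(t) = 5·exp(-t), we take 1 antiderivative. Finding the integral of a(t) and using v(0) = -5: v(t) = -5·exp(-t). We have velocity v(t) = -5·exp(-t). Substituting t = log(3): v(log(3)) = -5/3.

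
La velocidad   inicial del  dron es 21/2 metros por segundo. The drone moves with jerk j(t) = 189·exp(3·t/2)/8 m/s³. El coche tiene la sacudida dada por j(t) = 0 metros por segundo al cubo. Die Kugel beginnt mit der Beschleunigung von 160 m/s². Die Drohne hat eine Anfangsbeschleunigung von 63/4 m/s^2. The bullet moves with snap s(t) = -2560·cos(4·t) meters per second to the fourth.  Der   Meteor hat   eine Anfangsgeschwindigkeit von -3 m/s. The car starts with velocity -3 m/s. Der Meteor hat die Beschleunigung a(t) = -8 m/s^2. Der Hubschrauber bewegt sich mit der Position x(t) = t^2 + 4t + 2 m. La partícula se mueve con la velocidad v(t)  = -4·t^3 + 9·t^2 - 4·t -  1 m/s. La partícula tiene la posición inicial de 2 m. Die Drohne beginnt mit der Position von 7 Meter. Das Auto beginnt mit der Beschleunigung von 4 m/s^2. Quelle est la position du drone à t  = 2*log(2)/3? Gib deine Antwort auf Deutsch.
Ausgehend von dem Ruck j(t) = 189·exp(3·t/2)/8, nehmen wir 3 Stammfunktionen. Die Stammfunktion von dem Ruck, mit a(0) = 63/4, ergibt die Beschleunigung: a(t) = 63·exp(3·t/2)/4. Die Stammfunktion von der Beschleunigung, mit v(0) = 21/2, ergibt die Geschwindigkeit: v(t) = 21·exp(3·t/2)/2. Mit ∫v(t)dt und Anwendung von x(0) = 7, finden wir x(t) = 7·exp(3·t/2). Wir haben die Position x(t) = 7·exp(3·t/2). Durch Einsetzen von t = 2*log(2)/3: x(2*log(2)/3) = 14.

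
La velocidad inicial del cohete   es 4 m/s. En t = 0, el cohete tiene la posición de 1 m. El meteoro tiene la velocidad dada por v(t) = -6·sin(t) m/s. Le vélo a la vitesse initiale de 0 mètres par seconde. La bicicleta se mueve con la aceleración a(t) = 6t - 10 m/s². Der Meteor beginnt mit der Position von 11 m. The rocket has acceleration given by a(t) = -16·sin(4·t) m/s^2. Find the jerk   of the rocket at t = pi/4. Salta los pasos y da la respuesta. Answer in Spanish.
j(pi/4) = 64.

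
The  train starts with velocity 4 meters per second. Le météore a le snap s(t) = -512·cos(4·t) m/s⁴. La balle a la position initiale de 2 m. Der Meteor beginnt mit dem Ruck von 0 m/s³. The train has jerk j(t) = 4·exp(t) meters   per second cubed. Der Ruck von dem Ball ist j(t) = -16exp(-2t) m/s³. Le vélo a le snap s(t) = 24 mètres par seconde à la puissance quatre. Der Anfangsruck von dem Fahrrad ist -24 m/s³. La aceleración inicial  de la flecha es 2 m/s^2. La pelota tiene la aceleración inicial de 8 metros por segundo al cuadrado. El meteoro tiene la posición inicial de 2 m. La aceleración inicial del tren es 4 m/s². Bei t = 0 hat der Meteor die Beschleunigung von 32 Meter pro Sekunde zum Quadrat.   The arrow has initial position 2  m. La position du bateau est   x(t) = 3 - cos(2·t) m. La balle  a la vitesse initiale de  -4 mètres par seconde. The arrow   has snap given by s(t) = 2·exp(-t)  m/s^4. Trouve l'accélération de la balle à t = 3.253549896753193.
En partant du jerk j(t) = -16·exp(-2·t), nous prenons 1 intégrale. La primitive du jerk est l'accélération. En utilisant a(0) = 8, nous obtenons a(t) = 8·exp(-2·t). De l'équation de l'accélération a(t) = 8·exp(-2·t), nous substituons t = 3.253549896753193 pour obtenir a = 0.0119424231009806.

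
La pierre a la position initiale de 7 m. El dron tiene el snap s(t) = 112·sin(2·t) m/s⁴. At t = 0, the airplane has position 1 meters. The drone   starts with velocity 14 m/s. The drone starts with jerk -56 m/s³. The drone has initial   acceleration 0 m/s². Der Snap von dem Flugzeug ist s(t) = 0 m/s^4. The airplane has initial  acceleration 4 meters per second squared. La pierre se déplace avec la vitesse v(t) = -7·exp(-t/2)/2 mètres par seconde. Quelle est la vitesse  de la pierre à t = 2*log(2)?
En utilisant v(t) = -7·exp(-t/2)/2 et en substituant t = 2*log(2), nous trouvons v = -7/4.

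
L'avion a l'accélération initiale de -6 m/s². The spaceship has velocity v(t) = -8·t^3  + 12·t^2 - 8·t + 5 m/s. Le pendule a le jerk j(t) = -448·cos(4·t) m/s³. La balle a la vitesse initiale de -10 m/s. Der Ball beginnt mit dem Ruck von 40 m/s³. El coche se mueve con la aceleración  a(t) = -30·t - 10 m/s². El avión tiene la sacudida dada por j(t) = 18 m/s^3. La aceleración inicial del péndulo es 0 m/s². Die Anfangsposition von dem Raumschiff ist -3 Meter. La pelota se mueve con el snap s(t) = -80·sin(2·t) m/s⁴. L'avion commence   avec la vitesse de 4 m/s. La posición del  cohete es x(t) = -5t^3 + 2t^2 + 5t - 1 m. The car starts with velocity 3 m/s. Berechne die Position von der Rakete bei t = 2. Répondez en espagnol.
De la ecuación de la posición x(t) = -5·t^3 + 2·t^2 + 5·t - 1, sustituimos t = 2 para obtener x = -23.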